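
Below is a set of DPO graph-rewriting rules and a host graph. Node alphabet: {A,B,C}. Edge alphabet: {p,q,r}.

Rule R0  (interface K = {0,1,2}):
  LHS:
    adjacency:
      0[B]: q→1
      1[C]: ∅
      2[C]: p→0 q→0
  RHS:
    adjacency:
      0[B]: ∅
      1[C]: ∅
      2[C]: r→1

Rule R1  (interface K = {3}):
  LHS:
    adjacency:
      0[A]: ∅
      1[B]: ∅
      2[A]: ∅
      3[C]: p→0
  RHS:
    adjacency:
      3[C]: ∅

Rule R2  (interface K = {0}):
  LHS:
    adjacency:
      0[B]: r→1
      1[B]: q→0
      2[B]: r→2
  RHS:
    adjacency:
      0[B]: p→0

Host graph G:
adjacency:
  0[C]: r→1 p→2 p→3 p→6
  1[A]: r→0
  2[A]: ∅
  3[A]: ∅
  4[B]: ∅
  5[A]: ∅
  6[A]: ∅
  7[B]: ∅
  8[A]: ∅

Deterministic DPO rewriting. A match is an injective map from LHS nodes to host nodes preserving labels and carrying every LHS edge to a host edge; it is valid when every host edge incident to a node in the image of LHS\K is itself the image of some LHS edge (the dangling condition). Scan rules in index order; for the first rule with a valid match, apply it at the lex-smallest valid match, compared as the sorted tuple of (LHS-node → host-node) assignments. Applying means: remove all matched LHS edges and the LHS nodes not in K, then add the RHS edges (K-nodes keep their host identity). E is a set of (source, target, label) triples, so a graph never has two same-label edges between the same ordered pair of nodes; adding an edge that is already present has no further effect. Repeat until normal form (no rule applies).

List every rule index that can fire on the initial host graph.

Answer: [R1]

Steps:
R0: no valid match — LHS pattern not found
R1: 12 valid matches — {0↦2, 1↦4, 2↦5, 3↦0}, {0↦2, 1↦4, 2↦8, 3↦0}, {0↦2, 1↦7, 2↦5, 3↦0} (+9 more)
R2: no valid match — LHS pattern not found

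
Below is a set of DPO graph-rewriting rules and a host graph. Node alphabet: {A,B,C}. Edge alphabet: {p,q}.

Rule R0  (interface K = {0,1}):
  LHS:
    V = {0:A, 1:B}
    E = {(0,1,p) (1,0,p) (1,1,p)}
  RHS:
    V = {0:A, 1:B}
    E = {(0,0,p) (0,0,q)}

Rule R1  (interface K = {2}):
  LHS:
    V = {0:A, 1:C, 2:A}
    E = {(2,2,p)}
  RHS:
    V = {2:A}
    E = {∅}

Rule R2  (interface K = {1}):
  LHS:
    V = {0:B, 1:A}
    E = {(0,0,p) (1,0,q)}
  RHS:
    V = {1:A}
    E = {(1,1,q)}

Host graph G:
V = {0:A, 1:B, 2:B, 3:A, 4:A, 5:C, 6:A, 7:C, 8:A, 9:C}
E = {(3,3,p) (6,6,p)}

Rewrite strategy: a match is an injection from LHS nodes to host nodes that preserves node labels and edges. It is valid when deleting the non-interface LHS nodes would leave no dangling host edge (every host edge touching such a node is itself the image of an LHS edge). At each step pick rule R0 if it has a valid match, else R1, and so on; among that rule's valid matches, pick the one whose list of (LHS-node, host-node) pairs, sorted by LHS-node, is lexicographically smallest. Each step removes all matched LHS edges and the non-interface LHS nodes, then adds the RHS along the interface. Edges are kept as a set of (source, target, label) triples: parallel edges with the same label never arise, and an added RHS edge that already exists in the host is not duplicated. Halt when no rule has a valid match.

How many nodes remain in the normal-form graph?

[0] host  ⇒  10 nodes, 2 edges  {3-p->3 6-p->6}
[1] R1 @ {0↦0, 1↦5, 2↦3}  ⇒  8 nodes, 1 edges  {6-p->6}
[2] R1 @ {0↦3, 1↦7, 2↦6}  ⇒  6 nodes, 0 edges  {∅}
normal form: no rule applies after step 2
NF nodes: {1:B, 2:B, 4:A, 6:A, 8:A, 9:C}

Answer: 6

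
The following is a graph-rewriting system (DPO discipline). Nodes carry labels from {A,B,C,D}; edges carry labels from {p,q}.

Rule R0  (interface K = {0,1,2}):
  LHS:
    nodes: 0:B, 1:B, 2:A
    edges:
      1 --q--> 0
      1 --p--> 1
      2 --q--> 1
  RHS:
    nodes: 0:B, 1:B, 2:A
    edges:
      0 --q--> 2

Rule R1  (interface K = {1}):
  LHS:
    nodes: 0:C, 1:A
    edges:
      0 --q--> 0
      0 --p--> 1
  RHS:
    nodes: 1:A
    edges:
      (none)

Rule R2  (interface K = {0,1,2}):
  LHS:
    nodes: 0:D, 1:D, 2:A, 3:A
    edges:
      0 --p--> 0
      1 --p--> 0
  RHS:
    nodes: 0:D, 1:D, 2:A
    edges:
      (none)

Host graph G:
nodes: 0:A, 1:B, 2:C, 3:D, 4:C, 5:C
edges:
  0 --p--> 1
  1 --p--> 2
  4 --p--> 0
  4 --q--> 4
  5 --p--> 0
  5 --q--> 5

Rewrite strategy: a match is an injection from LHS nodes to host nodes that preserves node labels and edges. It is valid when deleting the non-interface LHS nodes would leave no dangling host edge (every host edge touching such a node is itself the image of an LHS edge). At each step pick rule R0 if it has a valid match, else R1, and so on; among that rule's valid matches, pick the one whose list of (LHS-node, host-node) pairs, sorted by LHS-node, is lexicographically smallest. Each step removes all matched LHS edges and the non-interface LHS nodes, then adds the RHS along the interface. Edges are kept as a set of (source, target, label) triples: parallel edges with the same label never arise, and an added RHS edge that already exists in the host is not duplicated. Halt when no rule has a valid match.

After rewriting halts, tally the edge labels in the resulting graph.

Answer: p:2

Rewrite trace:
initial: |V|=6 |E|=6  E = 0-p->1 1-p->2 4-p->0 4-q->4 5-p->0 5-q->5
step 1: apply R1 at {0↦4, 1↦0}  → |V|=5 |E|=4  E = 0-p->1 1-p->2 5-p->0 5-q->5
step 2: apply R1 at {0↦5, 1↦0}  → |V|=4 |E|=2  E = 0-p->1 1-p->2
normal form: no rule applies after step 2
NF edges: [(0, 1, 'p'), (1, 2, 'p')]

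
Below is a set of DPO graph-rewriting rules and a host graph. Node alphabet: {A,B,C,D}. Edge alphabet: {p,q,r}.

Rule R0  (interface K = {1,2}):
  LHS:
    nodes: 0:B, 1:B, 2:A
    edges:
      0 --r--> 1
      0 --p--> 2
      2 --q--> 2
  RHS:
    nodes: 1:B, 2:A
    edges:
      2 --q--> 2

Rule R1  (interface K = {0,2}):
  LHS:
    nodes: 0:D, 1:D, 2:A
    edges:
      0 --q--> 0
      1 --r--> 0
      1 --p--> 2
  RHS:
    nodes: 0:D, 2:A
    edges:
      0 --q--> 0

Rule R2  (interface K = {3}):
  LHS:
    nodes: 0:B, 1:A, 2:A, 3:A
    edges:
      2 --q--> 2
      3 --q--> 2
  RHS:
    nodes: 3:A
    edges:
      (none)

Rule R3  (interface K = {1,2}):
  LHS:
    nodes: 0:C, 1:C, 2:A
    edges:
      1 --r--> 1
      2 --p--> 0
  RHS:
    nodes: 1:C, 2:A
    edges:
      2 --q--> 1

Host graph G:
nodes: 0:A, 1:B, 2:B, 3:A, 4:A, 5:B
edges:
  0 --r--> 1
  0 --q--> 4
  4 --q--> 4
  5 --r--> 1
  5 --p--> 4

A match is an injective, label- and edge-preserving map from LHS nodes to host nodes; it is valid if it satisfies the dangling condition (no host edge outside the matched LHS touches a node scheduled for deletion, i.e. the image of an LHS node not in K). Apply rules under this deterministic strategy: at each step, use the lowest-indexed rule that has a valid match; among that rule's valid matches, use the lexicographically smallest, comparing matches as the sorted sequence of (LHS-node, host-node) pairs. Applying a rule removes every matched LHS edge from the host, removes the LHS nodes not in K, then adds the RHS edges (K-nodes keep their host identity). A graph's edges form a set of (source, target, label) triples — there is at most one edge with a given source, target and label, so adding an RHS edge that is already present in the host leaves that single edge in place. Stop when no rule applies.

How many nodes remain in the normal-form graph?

Answer: 2

Derivation:
start.  V:6 E:5  edges: 0-r->1 0-q->4 4-q->4 5-r->1 5-p->4
1. fire R0 via {0↦5, 1↦1, 2↦4}  →  V:5 E:3  edges: 0-r->1 0-q->4 4-q->4
2. fire R2 via {0↦2, 1↦3, 2↦4, 3↦0}  →  V:2 E:1  edges: 0-r->1
final graph: no rule applies after step 2
NF nodes: {0:A, 1:B}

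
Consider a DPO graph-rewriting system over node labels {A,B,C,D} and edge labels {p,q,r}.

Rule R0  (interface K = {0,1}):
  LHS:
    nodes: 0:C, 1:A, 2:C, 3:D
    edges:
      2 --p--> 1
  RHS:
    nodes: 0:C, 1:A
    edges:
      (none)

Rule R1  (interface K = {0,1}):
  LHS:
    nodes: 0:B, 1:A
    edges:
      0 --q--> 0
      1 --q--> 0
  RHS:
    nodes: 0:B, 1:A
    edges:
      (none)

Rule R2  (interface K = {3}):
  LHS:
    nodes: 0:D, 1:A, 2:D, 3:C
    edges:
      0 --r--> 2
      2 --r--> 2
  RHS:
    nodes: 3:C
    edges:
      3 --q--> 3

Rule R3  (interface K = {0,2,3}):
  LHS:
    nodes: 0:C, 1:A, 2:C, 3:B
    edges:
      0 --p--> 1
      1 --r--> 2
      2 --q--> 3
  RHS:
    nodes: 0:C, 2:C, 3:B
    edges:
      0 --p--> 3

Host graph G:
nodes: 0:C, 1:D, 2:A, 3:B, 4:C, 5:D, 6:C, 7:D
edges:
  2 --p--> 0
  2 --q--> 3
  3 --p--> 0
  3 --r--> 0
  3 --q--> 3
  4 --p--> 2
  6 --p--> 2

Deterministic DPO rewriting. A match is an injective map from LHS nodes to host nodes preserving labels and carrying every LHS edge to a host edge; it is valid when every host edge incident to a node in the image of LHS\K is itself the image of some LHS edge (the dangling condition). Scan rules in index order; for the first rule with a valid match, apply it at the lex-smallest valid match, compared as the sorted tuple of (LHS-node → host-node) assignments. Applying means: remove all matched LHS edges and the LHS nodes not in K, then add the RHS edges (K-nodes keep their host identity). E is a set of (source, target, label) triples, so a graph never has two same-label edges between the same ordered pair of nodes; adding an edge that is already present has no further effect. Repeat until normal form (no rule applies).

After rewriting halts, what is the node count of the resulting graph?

start.  V:8 E:7  edges: 2-p->0 2-q->3 3-p->0 3-r->0 3-q->3 4-p->2 6-p->2
1. fire R0 via {0↦0, 1↦2, 2↦4, 3↦1}  →  V:6 E:6  edges: 2-p->0 2-q->3 3-p->0 3-r->0 3-q->3 6-p->2
2. fire R0 via {0↦0, 1↦2, 2↦6, 3↦5}  →  V:4 E:5  edges: 2-p->0 2-q->3 3-p->0 3-r->0 3-q->3
3. fire R1 via {0↦3, 1↦2}  →  V:4 E:3  edges: 2-p->0 3-p->0 3-r->0
final graph: no rule applies after step 3
NF nodes: {0:C, 2:A, 3:B, 7:D}

Answer: 4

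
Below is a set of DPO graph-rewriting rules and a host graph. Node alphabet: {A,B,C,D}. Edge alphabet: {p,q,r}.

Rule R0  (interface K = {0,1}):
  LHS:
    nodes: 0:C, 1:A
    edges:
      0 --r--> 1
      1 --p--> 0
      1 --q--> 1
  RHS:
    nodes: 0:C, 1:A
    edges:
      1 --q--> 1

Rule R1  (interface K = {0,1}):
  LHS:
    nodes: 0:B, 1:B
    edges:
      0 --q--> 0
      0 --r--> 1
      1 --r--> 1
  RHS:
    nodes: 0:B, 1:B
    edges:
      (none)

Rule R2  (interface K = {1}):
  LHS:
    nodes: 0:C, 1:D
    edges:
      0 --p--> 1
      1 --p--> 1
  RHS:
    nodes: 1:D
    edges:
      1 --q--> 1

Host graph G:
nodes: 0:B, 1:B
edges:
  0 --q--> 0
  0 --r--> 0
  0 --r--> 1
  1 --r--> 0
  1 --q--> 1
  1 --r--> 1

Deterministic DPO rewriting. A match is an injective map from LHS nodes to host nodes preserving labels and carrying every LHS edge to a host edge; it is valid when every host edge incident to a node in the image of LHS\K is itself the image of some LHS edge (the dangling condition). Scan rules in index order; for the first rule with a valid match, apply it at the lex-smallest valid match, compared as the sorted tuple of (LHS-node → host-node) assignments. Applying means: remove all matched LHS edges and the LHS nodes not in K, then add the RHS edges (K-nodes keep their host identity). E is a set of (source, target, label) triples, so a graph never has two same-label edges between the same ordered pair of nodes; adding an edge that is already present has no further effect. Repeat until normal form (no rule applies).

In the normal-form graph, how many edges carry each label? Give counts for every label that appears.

Answer: (no edges)

Rewrite trace:
start.  V:2 E:6  edges: 0-q->0 0-r->0 0-r->1 1-r->0 1-q->1 1-r->1
1. fire R1 via {0↦0, 1↦1}  →  V:2 E:3  edges: 0-r->0 1-r->0 1-q->1
2. fire R1 via {0↦1, 1↦0}  →  V:2 E:0  edges: ∅
normal form: no rule applies after step 2
NF edges: []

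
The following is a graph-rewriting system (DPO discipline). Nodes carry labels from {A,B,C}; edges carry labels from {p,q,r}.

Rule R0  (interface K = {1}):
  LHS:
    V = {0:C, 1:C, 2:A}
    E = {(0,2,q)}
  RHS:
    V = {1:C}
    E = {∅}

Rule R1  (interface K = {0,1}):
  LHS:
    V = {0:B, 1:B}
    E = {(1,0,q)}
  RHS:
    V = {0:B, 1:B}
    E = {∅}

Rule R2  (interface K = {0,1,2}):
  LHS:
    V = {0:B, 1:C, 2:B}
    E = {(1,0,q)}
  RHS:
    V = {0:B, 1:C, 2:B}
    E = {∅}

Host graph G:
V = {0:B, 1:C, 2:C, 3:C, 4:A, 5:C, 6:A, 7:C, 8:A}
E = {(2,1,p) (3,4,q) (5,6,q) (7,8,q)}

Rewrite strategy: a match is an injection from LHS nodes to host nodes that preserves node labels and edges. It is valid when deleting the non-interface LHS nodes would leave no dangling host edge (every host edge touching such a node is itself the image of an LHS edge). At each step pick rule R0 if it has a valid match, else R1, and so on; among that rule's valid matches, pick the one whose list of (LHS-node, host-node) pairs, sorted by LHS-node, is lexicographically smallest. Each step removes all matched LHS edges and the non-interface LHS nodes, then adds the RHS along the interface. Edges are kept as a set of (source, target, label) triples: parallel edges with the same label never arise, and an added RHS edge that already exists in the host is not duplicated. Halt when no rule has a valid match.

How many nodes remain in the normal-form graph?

initial: |V|=9 |E|=4  E = 2-p->1 3-q->4 5-q->6 7-q->8
step 1: apply R0 at {0↦3, 1↦1, 2↦4}  → |V|=7 |E|=3  E = 2-p->1 5-q->6 7-q->8
step 2: apply R0 at {0↦5, 1↦1, 2↦6}  → |V|=5 |E|=2  E = 2-p->1 7-q->8
step 3: apply R0 at {0↦7, 1↦1, 2↦8}  → |V|=3 |E|=1  E = 2-p->1
final graph: no rule applies after step 3
NF nodes: {0:B, 1:C, 2:C}

Answer: 3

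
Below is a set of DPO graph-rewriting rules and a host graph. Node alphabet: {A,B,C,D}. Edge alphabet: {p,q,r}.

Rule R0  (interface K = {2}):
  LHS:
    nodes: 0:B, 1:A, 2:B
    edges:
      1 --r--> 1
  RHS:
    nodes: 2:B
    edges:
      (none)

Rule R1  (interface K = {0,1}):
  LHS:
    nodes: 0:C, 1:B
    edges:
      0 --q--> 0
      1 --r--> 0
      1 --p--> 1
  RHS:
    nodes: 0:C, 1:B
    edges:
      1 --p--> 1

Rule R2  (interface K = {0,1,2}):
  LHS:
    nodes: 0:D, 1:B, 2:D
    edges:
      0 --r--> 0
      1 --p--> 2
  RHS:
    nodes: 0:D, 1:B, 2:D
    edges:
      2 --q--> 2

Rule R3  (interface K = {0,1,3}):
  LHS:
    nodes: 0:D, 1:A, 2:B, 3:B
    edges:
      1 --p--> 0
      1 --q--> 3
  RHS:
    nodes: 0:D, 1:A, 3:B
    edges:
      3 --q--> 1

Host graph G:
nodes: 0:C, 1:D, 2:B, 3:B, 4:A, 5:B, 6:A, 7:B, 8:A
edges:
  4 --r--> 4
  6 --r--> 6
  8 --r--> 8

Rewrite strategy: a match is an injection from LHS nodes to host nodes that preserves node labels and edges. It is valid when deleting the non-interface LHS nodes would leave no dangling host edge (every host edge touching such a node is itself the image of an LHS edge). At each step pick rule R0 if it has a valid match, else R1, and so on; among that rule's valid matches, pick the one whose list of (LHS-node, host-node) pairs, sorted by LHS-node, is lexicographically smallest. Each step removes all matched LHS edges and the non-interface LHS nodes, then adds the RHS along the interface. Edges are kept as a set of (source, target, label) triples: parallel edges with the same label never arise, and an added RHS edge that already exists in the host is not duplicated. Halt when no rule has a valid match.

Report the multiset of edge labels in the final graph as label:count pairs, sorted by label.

[0] host  ⇒  9 nodes, 3 edges  {4-r->4 6-r->6 8-r->8}
[1] R0 @ {0↦2, 1↦4, 2↦3}  ⇒  7 nodes, 2 edges  {6-r->6 8-r->8}
[2] R0 @ {0↦3, 1↦6, 2↦5}  ⇒  5 nodes, 1 edges  {8-r->8}
[3] R0 @ {0↦5, 1↦8, 2↦7}  ⇒  3 nodes, 0 edges  {∅}
halt: no rule applies after step 3
NF edges: []

Answer: (no edges)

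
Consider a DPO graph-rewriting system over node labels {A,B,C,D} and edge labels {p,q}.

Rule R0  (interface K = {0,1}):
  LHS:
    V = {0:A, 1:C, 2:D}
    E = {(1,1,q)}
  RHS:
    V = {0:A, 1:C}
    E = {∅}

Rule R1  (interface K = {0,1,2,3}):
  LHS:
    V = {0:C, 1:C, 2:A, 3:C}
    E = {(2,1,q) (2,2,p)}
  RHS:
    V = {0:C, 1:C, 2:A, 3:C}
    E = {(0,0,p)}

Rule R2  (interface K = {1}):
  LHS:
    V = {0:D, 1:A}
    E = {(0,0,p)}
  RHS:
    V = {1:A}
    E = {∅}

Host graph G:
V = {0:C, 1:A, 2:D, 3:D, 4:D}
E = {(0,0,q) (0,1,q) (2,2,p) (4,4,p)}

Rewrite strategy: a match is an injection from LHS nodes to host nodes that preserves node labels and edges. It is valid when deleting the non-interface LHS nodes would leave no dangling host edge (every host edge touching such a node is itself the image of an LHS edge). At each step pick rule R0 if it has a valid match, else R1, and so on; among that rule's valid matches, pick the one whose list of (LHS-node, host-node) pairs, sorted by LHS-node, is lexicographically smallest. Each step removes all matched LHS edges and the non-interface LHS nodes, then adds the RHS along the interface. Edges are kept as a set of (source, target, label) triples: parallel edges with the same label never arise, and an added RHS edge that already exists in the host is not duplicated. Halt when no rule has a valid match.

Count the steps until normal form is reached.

Answer: 3

Derivation:
[0] host  ⇒  5 nodes, 4 edges  {0-q->0 0-q->1 2-p->2 4-p->4}
[1] R0 @ {0↦1, 1↦0, 2↦3}  ⇒  4 nodes, 3 edges  {0-q->1 2-p->2 4-p->4}
[2] R2 @ {0↦2, 1↦1}  ⇒  3 nodes, 2 edges  {0-q->1 4-p->4}
[3] R2 @ {0↦4, 1↦1}  ⇒  2 nodes, 1 edges  {0-q->1}
final graph: no rule applies after step 3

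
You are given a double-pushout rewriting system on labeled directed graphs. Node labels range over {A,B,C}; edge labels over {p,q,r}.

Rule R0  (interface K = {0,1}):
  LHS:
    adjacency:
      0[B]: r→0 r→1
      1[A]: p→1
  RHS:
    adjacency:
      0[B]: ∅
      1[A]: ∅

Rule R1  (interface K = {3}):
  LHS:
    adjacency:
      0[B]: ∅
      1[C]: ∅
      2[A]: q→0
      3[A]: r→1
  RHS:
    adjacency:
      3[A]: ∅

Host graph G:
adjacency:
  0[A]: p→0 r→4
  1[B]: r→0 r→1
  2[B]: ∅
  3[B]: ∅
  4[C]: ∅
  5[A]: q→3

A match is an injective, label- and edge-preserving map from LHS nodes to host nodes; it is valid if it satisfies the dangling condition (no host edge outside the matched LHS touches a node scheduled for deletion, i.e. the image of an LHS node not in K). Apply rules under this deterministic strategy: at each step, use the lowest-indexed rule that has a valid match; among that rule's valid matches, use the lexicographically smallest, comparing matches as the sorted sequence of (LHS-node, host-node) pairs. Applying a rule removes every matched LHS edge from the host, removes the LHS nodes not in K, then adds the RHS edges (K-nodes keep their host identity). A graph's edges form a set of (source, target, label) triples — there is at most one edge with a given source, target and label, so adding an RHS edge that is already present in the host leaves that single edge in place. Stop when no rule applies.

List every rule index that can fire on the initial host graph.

Answer: [R0,R1]

Derivation:
R0: 1 valid match — {0↦1, 1↦0}
R1: 1 valid match — {0↦3, 1↦4, 2↦5, 3↦0}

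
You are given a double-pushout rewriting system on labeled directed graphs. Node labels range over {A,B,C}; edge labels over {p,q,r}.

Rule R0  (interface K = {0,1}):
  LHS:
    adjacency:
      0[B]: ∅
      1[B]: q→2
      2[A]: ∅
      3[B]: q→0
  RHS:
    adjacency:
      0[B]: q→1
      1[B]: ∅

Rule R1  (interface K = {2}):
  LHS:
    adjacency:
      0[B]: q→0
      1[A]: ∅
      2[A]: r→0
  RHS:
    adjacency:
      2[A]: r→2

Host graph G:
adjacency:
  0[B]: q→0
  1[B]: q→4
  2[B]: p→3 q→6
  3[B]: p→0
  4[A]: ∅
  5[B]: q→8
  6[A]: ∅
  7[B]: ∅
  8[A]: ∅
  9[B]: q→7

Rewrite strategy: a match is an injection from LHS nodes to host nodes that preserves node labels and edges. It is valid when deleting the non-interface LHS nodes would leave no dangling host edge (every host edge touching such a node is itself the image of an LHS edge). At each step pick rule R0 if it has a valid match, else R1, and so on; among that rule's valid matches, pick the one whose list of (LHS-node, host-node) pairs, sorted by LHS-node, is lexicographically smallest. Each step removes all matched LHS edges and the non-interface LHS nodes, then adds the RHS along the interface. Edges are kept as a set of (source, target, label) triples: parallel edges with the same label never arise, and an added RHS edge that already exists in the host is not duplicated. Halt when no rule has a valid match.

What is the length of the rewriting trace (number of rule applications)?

[0] host  ⇒  10 nodes, 7 edges  {0-q->0 1-q->4 2-p->3 2-q->6 3-p->0 5-q->8 9-q->7}
[1] R0 @ {0↦7, 1↦1, 2↦4, 3↦9}  ⇒  8 nodes, 6 edges  {0-q->0 2-p->3 2-q->6 3-p->0 5-q->8 7-q->1}
[2] R0 @ {0↦1, 1↦2, 2↦6, 3↦7}  ⇒  6 nodes, 5 edges  {0-q->0 1-q->2 2-p->3 3-p->0 5-q->8}
[3] R0 @ {0↦2, 1↦5, 2↦8, 3↦1}  ⇒  4 nodes, 4 edges  {0-q->0 2-p->3 2-q->5 3-p->0}
normal form: no rule applies after step 3

Answer: 3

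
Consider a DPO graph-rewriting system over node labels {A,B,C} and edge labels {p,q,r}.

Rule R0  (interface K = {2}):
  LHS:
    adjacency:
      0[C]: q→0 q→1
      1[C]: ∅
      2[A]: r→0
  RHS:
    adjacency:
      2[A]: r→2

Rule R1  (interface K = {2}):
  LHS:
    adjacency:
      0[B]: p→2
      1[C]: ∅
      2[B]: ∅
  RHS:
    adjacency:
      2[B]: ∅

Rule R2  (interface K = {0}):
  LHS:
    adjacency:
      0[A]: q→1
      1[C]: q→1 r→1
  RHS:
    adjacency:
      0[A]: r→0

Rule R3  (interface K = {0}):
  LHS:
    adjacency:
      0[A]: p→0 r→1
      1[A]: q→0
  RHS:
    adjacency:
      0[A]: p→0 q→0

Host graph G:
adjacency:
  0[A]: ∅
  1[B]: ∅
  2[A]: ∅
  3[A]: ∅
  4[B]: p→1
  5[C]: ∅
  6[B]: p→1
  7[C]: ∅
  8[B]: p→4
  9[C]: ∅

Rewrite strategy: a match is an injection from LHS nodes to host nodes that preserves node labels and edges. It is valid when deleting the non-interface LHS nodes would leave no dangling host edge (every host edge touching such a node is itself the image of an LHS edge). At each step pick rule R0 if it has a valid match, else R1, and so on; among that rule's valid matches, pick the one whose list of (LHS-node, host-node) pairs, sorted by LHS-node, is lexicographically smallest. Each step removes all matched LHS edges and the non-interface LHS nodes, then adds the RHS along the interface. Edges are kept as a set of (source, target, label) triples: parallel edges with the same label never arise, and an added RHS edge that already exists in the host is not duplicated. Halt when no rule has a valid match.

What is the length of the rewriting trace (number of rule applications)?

Answer: 3

Rewrite trace:
initial: |V|=10 |E|=3  E = 4-p->1 6-p->1 8-p->4
step 1: apply R1 at {0↦6, 1↦5, 2↦1}  → |V|=8 |E|=2  E = 4-p->1 8-p->4
step 2: apply R1 at {0↦8, 1↦7, 2↦4}  → |V|=6 |E|=1  E = 4-p->1
step 3: apply R1 at {0↦4, 1↦9, 2↦1}  → |V|=4 |E|=0  E = ∅
halt: no rule applies after step 3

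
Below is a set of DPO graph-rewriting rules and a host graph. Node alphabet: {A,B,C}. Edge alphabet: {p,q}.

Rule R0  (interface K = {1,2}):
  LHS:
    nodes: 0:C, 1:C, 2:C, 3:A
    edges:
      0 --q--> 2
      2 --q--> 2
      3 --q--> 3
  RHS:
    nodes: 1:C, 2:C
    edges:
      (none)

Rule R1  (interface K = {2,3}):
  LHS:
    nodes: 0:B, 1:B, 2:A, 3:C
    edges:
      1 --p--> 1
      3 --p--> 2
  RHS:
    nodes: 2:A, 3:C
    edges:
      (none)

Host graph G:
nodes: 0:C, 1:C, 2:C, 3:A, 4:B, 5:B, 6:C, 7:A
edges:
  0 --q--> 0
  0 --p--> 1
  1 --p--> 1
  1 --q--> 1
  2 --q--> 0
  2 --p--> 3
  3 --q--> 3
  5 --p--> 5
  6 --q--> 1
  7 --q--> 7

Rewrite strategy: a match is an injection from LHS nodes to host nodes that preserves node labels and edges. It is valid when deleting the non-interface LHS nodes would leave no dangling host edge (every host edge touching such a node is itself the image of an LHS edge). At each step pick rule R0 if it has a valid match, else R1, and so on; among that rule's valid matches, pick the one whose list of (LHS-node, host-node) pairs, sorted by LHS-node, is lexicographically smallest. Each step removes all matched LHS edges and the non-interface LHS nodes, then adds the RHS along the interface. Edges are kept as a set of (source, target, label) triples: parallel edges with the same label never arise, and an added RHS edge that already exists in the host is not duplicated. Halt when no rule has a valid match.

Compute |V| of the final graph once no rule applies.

[0] host  ⇒  8 nodes, 10 edges  {0-q->0 0-p->1 1-p->1 1-q->1 2-q->0 2-p->3 3-q->3 5-p->5 6-q->1 7-q->7}
[1] R0 @ {0↦6, 1↦0, 2↦1, 3↦7}  ⇒  6 nodes, 7 edges  {0-q->0 0-p->1 1-p->1 2-q->0 2-p->3 3-q->3 5-p->5}
[2] R1 @ {0↦4, 1↦5, 2↦3, 3↦2}  ⇒  4 nodes, 5 edges  {0-q->0 0-p->1 1-p->1 2-q->0 3-q->3}
[3] R0 @ {0↦2, 1↦1, 2↦0, 3↦3}  ⇒  2 nodes, 2 edges  {0-p->1 1-p->1}
halt: no rule applies after step 3
NF nodes: {0:C, 1:C}

Answer: 2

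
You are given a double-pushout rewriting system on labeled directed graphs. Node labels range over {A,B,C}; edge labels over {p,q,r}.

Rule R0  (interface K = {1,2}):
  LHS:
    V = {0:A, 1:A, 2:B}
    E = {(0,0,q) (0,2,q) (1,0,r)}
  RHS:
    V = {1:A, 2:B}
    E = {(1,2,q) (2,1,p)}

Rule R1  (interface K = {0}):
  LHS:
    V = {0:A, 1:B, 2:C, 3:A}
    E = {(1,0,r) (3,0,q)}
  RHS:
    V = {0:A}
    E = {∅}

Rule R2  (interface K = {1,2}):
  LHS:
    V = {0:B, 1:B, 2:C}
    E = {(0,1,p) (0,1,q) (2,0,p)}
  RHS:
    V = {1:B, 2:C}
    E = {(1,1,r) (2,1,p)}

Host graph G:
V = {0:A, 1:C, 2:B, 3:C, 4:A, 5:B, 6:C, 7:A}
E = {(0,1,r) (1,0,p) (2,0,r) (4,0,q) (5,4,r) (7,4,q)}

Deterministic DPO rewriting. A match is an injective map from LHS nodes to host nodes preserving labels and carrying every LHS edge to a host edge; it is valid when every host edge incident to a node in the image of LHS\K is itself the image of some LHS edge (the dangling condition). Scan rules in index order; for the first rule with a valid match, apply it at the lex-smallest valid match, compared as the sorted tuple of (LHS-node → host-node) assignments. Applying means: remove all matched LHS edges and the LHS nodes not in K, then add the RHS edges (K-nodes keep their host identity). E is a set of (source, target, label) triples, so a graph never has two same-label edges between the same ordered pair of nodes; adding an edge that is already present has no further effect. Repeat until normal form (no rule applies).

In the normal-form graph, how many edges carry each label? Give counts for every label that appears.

[0] host  ⇒  8 nodes, 6 edges  {0-r->1 1-p->0 2-r->0 4-q->0 5-r->4 7-q->4}
[1] R1 @ {0↦4, 1↦5, 2↦3, 3↦7}  ⇒  5 nodes, 4 edges  {0-r->1 1-p->0 2-r->0 4-q->0}
[2] R1 @ {0↦0, 1↦2, 2↦6, 3↦4}  ⇒  2 nodes, 2 edges  {0-r->1 1-p->0}
final graph: no rule applies after step 2
NF edges: [(0, 1, 'r'), (1, 0, 'p')]

Answer: p:1 r:1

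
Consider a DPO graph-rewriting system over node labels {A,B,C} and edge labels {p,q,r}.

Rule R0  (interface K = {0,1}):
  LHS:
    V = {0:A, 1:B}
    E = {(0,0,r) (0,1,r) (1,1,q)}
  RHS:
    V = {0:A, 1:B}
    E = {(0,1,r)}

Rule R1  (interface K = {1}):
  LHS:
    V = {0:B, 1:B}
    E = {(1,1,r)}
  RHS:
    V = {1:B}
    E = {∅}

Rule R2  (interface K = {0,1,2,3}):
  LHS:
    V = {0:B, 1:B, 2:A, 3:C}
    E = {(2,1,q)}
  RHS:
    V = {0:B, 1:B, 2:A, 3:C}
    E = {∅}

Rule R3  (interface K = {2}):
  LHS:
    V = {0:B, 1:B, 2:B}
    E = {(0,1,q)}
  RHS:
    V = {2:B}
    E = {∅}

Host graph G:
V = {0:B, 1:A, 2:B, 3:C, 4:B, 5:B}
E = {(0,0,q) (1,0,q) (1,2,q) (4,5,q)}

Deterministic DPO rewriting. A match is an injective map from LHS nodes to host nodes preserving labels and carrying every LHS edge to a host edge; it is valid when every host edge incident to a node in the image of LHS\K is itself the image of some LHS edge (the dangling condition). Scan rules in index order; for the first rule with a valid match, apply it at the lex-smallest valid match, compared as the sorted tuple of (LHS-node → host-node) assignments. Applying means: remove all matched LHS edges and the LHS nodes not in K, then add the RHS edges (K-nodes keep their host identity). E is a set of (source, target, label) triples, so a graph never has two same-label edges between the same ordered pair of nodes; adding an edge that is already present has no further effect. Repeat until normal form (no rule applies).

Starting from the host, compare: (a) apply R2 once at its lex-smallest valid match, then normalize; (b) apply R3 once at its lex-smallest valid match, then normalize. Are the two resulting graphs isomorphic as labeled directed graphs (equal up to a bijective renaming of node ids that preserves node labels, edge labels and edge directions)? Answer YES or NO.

Answer: YES

Steps:
branch R2-first: apply at {0↦0, 1↦2, 2↦1, 3↦3} → |E|=3, then 2 more step(s) → NF |V|=4 |E|=1 V={0:B, 1:A, 2:B, 3:C} E=0-q->0
branch R3-first: apply at {0↦4, 1↦5, 2↦0} → |E|=3, then 2 more step(s) → NF |V|=4 |E|=1 V={0:B, 1:A, 2:B, 3:C} E=0-q->0
graphs isomorphic (equal up to label-preserving node renaming)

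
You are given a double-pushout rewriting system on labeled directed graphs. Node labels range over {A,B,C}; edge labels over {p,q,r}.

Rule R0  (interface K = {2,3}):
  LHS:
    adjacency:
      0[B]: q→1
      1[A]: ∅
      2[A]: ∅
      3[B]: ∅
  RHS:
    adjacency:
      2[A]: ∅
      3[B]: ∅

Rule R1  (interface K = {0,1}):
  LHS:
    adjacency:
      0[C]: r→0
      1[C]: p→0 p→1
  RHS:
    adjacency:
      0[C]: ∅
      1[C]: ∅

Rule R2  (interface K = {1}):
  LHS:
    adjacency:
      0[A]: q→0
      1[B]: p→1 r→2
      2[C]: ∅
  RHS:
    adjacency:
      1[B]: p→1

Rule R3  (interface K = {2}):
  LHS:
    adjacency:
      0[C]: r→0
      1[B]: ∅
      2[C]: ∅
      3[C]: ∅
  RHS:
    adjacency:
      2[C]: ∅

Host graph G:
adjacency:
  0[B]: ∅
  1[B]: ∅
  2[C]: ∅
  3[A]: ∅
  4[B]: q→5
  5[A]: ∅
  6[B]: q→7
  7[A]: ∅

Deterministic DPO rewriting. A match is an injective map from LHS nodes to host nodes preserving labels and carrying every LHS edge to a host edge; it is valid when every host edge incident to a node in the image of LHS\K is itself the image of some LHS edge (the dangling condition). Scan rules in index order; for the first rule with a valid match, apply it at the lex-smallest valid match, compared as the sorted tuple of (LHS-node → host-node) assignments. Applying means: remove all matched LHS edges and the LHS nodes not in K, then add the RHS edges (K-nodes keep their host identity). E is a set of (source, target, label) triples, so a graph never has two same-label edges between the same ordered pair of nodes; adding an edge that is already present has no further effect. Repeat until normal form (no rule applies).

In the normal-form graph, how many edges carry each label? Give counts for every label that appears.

[0] host  ⇒  8 nodes, 2 edges  {4-q->5 6-q->7}
[1] R0 @ {0↦4, 1↦5, 2↦3, 3↦0}  ⇒  6 nodes, 1 edges  {6-q->7}
[2] R0 @ {0↦6, 1↦7, 2↦3, 3↦0}  ⇒  4 nodes, 0 edges  {∅}
normal form: no rule applies after step 2
NF edges: []

Answer: (no edges)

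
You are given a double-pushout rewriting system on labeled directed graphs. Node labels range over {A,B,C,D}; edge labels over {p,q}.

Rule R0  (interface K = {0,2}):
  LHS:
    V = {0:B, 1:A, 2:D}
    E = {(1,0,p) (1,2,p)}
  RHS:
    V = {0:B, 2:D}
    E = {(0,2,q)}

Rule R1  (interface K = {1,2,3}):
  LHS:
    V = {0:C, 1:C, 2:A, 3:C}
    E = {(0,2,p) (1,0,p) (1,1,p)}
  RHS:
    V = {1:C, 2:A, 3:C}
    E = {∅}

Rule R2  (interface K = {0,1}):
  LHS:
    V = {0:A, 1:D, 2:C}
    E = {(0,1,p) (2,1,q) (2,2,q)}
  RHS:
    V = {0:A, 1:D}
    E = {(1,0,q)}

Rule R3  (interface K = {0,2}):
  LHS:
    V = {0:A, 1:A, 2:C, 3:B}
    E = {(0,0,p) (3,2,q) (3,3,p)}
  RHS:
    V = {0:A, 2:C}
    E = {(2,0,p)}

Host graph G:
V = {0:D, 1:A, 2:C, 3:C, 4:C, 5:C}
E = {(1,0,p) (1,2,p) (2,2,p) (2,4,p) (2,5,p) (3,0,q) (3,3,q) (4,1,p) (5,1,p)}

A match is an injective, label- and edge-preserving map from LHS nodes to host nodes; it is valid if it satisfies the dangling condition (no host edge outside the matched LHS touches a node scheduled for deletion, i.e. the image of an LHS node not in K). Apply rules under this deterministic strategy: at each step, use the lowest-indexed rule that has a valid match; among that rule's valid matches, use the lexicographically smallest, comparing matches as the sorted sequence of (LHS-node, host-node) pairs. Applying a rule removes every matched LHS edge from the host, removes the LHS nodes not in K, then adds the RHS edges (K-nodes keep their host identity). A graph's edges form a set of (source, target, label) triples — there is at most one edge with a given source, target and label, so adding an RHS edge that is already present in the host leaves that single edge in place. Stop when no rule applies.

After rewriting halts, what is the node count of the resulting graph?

start.  V:6 E:9  edges: 1-p->0 1-p->2 2-p->2 2-p->4 2-p->5 3-q->0 3-q->3 4-p->1 5-p->1
1. fire R1 via {0↦4, 1↦2, 2↦1, 3↦3}  →  V:5 E:6  edges: 1-p->0 1-p->2 2-p->5 3-q->0 3-q->3 5-p->1
2. fire R2 via {0↦1, 1↦0, 2↦3}  →  V:4 E:4  edges: 0-q->1 1-p->2 2-p->5 5-p->1
final graph: no rule applies after step 2
NF nodes: {0:D, 1:A, 2:C, 5:C}

Answer: 4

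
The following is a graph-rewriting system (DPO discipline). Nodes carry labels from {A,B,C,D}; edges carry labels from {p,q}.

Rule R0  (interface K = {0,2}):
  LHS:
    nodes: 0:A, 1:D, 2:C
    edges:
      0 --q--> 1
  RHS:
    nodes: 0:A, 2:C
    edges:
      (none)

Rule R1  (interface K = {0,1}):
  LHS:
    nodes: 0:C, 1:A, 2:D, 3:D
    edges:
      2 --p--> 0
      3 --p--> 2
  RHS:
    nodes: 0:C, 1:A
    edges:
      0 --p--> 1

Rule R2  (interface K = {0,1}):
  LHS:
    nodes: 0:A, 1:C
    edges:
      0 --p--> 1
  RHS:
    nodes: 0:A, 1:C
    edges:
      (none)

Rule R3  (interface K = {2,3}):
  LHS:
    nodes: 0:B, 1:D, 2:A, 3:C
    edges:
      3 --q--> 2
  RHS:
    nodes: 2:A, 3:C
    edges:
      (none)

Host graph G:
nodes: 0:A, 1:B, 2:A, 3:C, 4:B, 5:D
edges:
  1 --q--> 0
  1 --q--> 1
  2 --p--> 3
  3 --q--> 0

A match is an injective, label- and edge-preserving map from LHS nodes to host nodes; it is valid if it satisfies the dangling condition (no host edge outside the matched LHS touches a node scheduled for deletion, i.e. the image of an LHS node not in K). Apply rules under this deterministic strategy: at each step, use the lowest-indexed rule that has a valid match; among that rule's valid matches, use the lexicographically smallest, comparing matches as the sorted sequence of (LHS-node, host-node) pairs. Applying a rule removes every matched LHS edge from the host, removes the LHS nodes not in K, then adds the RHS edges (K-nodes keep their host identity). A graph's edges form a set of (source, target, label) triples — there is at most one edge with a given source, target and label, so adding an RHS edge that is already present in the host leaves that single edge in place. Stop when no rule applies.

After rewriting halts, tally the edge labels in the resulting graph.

[0] host  ⇒  6 nodes, 4 edges  {1-q->0 1-q->1 2-p->3 3-q->0}
[1] R2 @ {0↦2, 1↦3}  ⇒  6 nodes, 3 edges  {1-q->0 1-q->1 3-q->0}
[2] R3 @ {0↦4, 1↦5, 2↦0, 3↦3}  ⇒  4 nodes, 2 edges  {1-q->0 1-q->1}
final graph: no rule applies after step 2
NF edges: [(1, 0, 'q'), (1, 1, 'q')]

Answer: q:2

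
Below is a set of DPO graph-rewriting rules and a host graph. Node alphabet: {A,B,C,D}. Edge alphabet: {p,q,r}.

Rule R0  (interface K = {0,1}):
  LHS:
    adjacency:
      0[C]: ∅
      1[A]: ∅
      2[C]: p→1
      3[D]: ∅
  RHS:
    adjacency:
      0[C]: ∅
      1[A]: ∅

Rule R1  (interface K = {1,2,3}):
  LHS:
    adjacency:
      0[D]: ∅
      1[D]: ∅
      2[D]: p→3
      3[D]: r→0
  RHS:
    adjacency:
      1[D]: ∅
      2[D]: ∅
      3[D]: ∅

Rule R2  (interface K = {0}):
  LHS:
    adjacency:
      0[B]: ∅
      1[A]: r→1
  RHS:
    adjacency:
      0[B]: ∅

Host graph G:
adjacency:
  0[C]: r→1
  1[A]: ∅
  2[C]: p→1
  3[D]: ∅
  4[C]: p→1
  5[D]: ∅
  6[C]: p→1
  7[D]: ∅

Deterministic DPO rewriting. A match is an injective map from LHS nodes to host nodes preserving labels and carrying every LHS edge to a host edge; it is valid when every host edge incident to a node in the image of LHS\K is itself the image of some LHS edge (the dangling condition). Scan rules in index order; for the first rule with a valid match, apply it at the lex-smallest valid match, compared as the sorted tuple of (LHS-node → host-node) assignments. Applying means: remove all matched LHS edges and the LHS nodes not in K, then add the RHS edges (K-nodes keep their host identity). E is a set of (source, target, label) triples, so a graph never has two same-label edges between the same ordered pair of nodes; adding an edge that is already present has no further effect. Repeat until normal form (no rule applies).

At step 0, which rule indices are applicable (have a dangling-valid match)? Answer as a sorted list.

R0: 27 valid matches — {0↦0, 1↦1, 2↦2, 3↦3}, {0↦0, 1↦1, 2↦2, 3↦5}, {0↦0, 1↦1, 2↦2, 3↦7} (+24 more)
R1: no valid match — LHS pattern not found
R2: no valid match — LHS pattern not found

Answer: [R0]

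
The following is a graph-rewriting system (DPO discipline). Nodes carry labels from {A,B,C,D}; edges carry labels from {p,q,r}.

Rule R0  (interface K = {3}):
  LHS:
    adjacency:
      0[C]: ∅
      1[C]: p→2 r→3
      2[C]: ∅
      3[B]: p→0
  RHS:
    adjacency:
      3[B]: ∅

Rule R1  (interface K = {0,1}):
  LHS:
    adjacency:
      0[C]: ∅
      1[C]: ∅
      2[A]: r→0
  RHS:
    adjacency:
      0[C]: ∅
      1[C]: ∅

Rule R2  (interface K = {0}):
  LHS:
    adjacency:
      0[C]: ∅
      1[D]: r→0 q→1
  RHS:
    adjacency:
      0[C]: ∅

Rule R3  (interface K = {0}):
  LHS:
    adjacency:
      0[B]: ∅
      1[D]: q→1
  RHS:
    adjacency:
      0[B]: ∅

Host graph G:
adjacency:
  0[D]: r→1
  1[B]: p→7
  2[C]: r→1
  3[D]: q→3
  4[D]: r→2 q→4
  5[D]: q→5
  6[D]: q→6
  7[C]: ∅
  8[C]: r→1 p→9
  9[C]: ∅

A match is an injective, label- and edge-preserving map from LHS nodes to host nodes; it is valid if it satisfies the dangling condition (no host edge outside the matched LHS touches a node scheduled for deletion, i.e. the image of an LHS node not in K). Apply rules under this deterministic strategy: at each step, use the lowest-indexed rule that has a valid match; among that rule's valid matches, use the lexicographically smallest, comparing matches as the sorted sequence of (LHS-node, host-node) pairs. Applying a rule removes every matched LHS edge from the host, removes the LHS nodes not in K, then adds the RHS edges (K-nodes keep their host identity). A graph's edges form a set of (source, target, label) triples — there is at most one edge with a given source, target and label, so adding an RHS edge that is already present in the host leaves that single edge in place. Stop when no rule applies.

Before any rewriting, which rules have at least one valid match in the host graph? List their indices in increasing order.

R0: 1 valid match — {0↦7, 1↦8, 2↦9, 3↦1}
R1: no valid match — LHS pattern not found
R2: 1 valid match — {0↦2, 1↦4}
R3: 3 valid matches — {0↦1, 1↦3}, {0↦1, 1↦5}, {0↦1, 1↦6}

Answer: [R0,R2,R3]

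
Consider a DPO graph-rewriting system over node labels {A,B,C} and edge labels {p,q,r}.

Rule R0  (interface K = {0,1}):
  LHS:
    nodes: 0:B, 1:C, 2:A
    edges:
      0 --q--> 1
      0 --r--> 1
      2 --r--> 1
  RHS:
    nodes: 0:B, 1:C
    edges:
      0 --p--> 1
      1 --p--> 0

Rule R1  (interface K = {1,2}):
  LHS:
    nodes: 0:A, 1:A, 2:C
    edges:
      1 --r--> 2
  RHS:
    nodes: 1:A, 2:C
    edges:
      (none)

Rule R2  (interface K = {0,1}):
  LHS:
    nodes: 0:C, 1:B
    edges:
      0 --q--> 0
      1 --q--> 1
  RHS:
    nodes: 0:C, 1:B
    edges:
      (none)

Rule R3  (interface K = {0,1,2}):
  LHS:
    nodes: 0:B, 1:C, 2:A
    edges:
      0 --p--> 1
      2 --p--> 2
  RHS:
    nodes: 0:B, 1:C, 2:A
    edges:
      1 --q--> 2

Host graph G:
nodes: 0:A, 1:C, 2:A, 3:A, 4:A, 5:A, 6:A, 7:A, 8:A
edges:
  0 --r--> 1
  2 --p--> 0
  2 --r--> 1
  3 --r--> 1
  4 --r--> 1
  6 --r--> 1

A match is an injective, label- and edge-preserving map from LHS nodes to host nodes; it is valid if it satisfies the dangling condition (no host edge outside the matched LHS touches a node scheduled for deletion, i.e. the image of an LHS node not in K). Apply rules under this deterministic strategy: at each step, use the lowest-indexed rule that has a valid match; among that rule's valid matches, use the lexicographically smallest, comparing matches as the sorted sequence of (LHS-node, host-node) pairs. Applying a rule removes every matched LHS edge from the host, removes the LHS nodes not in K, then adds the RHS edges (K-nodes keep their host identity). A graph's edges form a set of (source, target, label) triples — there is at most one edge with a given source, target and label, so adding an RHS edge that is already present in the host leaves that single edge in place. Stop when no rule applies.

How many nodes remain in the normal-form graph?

initial: |V|=9 |E|=6  E = 0-r->1 2-p->0 2-r->1 3-r->1 4-r->1 6-r->1
step 1: apply R1 at {0↦5, 1↦0, 2↦1}  → |V|=8 |E|=5  E = 2-p->0 2-r->1 3-r->1 4-r->1 6-r->1
step 2: apply R1 at {0↦7, 1↦2, 2↦1}  → |V|=7 |E|=4  E = 2-p->0 3-r->1 4-r->1 6-r->1
step 3: apply R1 at {0↦8, 1↦3, 2↦1}  → |V|=6 |E|=3  E = 2-p->0 4-r->1 6-r->1
step 4: apply R1 at {0↦3, 1↦4, 2↦1}  → |V|=5 |E|=2  E = 2-p->0 6-r->1
step 5: apply R1 at {0↦4, 1↦6, 2↦1}  → |V|=4 |E|=1  E = 2-p->0
normal form: no rule applies after step 5
NF nodes: {0:A, 1:C, 2:A, 6:A}

Answer: 4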